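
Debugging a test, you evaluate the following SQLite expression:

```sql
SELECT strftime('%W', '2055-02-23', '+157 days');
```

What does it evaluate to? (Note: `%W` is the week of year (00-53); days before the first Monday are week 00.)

30

First apply '+157 days': 2055-02-23 → 2055-07-30.
2055-07-30 is a Friday. SQLite's %W counts Mondays since the year started; the result is 30.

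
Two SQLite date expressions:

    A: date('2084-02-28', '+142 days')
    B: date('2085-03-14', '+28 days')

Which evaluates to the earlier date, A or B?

A = 2084-07-19.
B = 2085-04-11.
A is earlier.

A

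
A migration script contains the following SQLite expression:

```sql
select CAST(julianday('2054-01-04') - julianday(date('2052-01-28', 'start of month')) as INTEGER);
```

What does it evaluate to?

`start of month` rewinds 2052-01-28 to 2052-01-01.
30 days remain in January 2052 after the 1st (31 − 1).
Full months from February 2052 through December 2053 contribute their day counts.
Then 4 days into January 2054.
Total: 30 + 29 + 31 + 30 + 31 + 30 + 31 + 31 + 30 + 31 + 30 + 31 + 31 + 28 + 31 + 30 + 31 + 30 + 31 + 31 + 30 + 31 + 30 + 31 + 4 = 734.

734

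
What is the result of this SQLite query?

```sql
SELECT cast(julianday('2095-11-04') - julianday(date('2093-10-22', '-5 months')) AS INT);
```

896

Adding -5 months to 2093-10-22 gives 2093-05-22.
9 days remain in May 2093 after the 22nd (31 − 22).
Full months from June 2093 through October 2095 contribute their day counts.
Then 4 days into November 2095.
Total: 9 + 30 + 31 + 31 + 30 + 31 + 30 + 31 + 31 + 28 + 31 + 30 + 31 + 30 + 31 + 31 + 30 + 31 + 30 + 31 + 31 + 28 + 31 + 30 + 31 + 30 + 31 + 31 + 30 + 31 + 4 = 896.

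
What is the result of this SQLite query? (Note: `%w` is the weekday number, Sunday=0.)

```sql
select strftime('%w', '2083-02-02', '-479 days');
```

First apply '-479 days': 2083-02-02 → 2081-10-11.
2081-10-11 is a Saturday; with Sunday=0 that is 6.

6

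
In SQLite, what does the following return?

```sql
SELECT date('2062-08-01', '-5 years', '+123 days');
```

Adding -5 years to 2062-08-01 gives 2057-08-01.
Applying '+123 days' to 2057-08-01: counting 123 days forward gives 2057-12-02.

2057-12-02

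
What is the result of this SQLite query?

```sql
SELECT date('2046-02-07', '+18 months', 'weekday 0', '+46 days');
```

2047-09-26

Adding +18 months to 2046-02-07 gives 2047-08-07.
`weekday 0` advances to the next Sunday; 2047-08-07 is a Wednesday, so it moves forward to 2047-08-11.
Applying '+46 days' to 2047-08-11: counting 46 days forward gives 2047-09-26.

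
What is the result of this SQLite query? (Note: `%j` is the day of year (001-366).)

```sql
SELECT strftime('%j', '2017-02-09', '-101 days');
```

First apply '-101 days': 2017-02-09 → 2016-10-31.
Day-of-year for 2016-10-31: days since 2016-01-01 inclusive = 305, zero-padded to 305.

305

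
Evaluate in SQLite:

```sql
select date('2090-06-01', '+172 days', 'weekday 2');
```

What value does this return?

Applying '+172 days' to 2090-06-01: counting 172 days forward gives 2090-11-20.
`weekday 2` advances to the next Tuesday; 2090-11-20 is a Monday, so it moves forward to 2090-11-21.

2090-11-21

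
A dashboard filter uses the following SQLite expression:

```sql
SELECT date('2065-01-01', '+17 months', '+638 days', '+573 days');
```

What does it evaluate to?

Adding +17 months to 2065-01-01 gives 2066-06-01.
Applying '+638 days' to 2066-06-01: counting 638 days forward gives 2068-02-29.
Applying '+573 days' to 2068-02-29: counting 573 days forward gives 2069-09-24.

2069-09-24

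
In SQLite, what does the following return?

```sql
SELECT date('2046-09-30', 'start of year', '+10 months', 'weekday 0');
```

`start of year` rewinds 2046-09-30 to 2046-01-01.
Adding +10 months to 2046-01-01 gives 2046-11-01.
`weekday 0` advances to the next Sunday; 2046-11-01 is a Thursday, so it moves forward to 2046-11-04.

2046-11-04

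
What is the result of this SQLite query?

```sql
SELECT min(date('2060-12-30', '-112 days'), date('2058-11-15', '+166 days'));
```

2059-04-30

date('2060-12-30', '-112 days') → 2060-09-09.
date('2058-11-15', '+166 days') → 2059-04-30.
Earlier of the two is 2059-04-30.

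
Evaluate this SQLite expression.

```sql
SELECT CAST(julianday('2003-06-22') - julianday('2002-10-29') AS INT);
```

2 days remain in October 2002 after the 29th (31 − 29).
Full months from November 2002 through May 2003 contribute their day counts.
Then 22 days into June 2003.
Total: 2 + 30 + 31 + 31 + 28 + 31 + 30 + 31 + 22 = 236.

236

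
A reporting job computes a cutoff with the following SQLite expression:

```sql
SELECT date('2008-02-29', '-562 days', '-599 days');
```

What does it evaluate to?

Applying '-562 days' to 2008-02-29: counting 562 days back gives 2006-08-16.
Applying '-599 days' to 2006-08-16: counting 599 days back gives 2004-12-25.

2004-12-25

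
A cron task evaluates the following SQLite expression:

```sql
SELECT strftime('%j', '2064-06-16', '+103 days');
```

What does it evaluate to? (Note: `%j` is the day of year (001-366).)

271

First apply '+103 days': 2064-06-16 → 2064-09-27.
Day-of-year for 2064-09-27: days since 2064-01-01 inclusive = 271, zero-padded to 271.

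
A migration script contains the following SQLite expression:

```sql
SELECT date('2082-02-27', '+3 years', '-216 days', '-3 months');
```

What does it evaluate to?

Adding +3 years to 2082-02-27 gives 2085-02-27.
Applying '-216 days' to 2085-02-27: counting 216 days back gives 2084-07-26.
Adding -3 months to 2084-07-26 gives 2084-04-26.

2084-04-26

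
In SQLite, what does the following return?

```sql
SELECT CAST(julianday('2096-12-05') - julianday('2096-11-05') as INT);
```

25 days remain in November 2096 after the 5th (30 − 5).
Then 5 days into December 2096.
Total: 25 + 5 = 30.

30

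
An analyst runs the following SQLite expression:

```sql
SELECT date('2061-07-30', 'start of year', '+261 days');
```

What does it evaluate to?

2061-09-19

`start of year` rewinds 2061-07-30 to 2061-01-01.
Applying '+261 days' to 2061-01-01: counting 261 days forward gives 2061-09-19.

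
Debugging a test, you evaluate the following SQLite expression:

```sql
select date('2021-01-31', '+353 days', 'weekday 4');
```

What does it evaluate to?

2022-01-20

Applying '+353 days' to 2021-01-31: counting 353 days forward gives 2022-01-19.
`weekday 4` advances to the next Thursday; 2022-01-19 is a Wednesday, so it moves forward to 2022-01-20.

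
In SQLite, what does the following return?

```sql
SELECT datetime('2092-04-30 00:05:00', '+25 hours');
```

+25 hours from 2092-04-30 00:05:00 is 2092-05-01 01:05:00 (crosses midnight).

2092-05-01 01:05:00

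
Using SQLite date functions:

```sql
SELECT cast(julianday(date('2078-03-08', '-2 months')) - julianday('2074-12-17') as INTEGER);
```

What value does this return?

Adding -2 months to 2078-03-08 gives 2078-01-08.
14 days remain in December 2074 after the 17th (31 − 17).
Full months from January 2075 through December 2077 contribute their day counts.
Then 8 days into January 2078.
Total: 14 + 31 + 28 + 31 + 30 + 31 + 30 + 31 + 31 + 30 + 31 + 30 + 31 + 31 + 29 + 31 + 30 + 31 + 30 + 31 + 31 + 30 + 31 + 30 + 31 + 31 + 28 + 31 + 30 + 31 + 30 + 31 + 31 + 30 + 31 + 30 + 31 + 8 = 1118.

1118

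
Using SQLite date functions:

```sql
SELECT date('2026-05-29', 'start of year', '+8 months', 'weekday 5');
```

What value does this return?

2026-09-04

`start of year` rewinds 2026-05-29 to 2026-01-01.
Adding +8 months to 2026-01-01 gives 2026-09-01.
`weekday 5` advances to the next Friday; 2026-09-01 is a Tuesday, so it moves forward to 2026-09-04.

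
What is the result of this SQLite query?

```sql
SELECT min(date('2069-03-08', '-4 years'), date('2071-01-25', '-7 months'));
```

2065-03-08

date('2069-03-08', '-4 years') → 2065-03-08.
date('2071-01-25', '-7 months') → 2070-06-25.
Earlier of the two is 2065-03-08.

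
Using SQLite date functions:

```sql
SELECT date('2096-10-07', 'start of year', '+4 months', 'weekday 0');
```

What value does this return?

`start of year` rewinds 2096-10-07 to 2096-01-01.
Adding +4 months to 2096-01-01 gives 2096-05-01.
`weekday 0` advances to the next Sunday; 2096-05-01 is a Tuesday, so it moves forward to 2096-05-06.

2096-05-06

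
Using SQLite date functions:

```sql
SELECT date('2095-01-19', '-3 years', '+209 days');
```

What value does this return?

2092-08-15

Adding -3 years to 2095-01-19 gives 2092-01-19.
Applying '+209 days' to 2092-01-19: counting 209 days forward gives 2092-08-15.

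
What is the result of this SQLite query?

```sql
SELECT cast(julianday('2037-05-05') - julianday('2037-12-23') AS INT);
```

26 days remain in May 2037 after the 5th (31 − 5).
Full months from June 2037 through November 2037 contribute their day counts.
Then 23 days into December 2037.
Total: 26 + 30 + 31 + 31 + 30 + 31 + 30 + 23 = 232.
The subtraction is earlier − later, so the result is −232 → -232.

-232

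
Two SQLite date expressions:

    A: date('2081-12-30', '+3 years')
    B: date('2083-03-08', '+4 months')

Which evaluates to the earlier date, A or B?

A = 2084-12-30.
B = 2083-07-08.
B is earlier.

B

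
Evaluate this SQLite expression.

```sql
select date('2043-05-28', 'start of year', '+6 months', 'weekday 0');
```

`start of year` rewinds 2043-05-28 to 2043-01-01.
Adding +6 months to 2043-01-01 gives 2043-07-01.
`weekday 0` advances to the next Sunday; 2043-07-01 is a Wednesday, so it moves forward to 2043-07-05.

2043-07-05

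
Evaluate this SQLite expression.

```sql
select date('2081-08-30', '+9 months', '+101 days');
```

2082-09-08

Adding +9 months to 2081-08-30 gives 2082-05-30.
Applying '+101 days' to 2082-05-30: counting 101 days forward gives 2082-09-08.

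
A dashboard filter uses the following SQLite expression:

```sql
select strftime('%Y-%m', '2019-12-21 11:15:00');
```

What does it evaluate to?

2019-12

`%Y-%m` extracts the year-month: 2019-12.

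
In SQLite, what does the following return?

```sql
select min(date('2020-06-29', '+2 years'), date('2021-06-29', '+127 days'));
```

date('2020-06-29', '+2 years') → 2022-06-29.
date('2021-06-29', '+127 days') → 2021-11-03.
Earlier of the two is 2021-11-03.

2021-11-03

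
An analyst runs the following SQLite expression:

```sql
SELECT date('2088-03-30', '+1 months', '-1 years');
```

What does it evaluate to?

Adding +1 month to 2088-03-30 gives 2088-04-30.
Adding -1 year to 2088-04-30 gives 2087-04-30.

2087-04-30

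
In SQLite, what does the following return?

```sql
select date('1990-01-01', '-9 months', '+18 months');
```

Adding -9 months to 1990-01-01 gives 1989-04-01.
Adding +18 months to 1989-04-01 gives 1990-10-01.

1990-10-01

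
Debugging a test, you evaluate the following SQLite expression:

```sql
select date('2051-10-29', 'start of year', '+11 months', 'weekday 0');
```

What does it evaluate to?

2051-12-03

`start of year` rewinds 2051-10-29 to 2051-01-01.
Adding +11 months to 2051-01-01 gives 2051-12-01.
`weekday 0` advances to the next Sunday; 2051-12-01 is a Friday, so it moves forward to 2051-12-03.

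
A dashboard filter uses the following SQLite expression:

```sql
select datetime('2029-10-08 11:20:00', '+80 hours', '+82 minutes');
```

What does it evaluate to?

+80 hours from 2029-10-08 11:20:00 is 2029-10-11 19:20:00 (crosses midnight).
82 minutes = 1h 22m; +82 minutes from 2029-10-11 19:20:00 is 2029-10-11 20:42:00.

2029-10-11 20:42:00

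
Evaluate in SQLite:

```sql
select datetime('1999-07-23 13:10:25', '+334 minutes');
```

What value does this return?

1999-07-23 18:44:25

334 minutes = 5h 34m; +334 minutes from 1999-07-23 13:10:25 is 1999-07-23 18:44:25.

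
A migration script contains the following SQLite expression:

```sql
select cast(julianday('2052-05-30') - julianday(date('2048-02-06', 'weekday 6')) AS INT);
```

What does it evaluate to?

`weekday 6` advances to the next Saturday; 2048-02-06 is a Thursday, so it moves forward to 2048-02-08.
21 days remain in February 2048 after the 8th (29 − 8).
Full months from March 2048 through April 2052 contribute their day counts.
Then 30 days into May 2052.
Total: 21 + 31 + 30 + 31 + 30 + 31 + 31 + 30 + 31 + 30 + 31 + 31 + 28 + 31 + 30 + 31 + 30 + 31 + 31 + 30 + 31 + 30 + 31 + 31 + 28 + 31 + 30 + 31 + 30 + 31 + 31 + 30 + 31 + 30 + 31 + 31 + 28 + 31 + 30 + 31 + 30 + 31 + 31 + 30 + 31 + 30 + 31 + 31 + 29 + 31 + 30 + 30 = 1573.

1573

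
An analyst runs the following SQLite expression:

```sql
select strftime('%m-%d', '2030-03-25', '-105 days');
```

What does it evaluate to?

12-10

First apply '-105 days': 2030-03-25 → 2029-12-10.
`%m-%d` extracts the month-day: 12-10.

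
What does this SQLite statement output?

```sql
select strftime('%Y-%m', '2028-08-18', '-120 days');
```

2028-04

First apply '-120 days': 2028-08-18 → 2028-04-20.
`%Y-%m` extracts the year-month: 2028-04.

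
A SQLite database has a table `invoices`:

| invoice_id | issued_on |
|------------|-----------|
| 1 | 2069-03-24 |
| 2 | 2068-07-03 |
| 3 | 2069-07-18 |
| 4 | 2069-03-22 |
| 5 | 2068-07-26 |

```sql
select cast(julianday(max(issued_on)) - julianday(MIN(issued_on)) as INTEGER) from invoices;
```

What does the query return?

380

MIN = 2068-07-03, MAX = 2069-07-18.
28 days remain in July 2068 after the 3rd (31 − 3).
Full months from August 2068 through June 2069 contribute their day counts.
Then 18 days into July 2069.
Total: 28 + 31 + 30 + 31 + 30 + 31 + 31 + 28 + 31 + 30 + 31 + 30 + 18 = 380.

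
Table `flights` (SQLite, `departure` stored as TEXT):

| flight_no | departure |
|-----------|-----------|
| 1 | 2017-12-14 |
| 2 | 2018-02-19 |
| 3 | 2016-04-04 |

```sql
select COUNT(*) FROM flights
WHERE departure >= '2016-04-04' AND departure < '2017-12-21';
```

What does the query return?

2

Rows in [2016-04-04, 2017-12-21): 2017-12-14, 2016-04-04 → 2 rows.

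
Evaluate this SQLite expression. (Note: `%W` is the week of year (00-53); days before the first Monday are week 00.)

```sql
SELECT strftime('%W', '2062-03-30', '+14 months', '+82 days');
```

34

First apply '+14 months', '+82 days': 2062-03-30 → 2063-08-20.
2063-08-20 is a Monday. SQLite's %W counts Mondays since the year started; the result is 34.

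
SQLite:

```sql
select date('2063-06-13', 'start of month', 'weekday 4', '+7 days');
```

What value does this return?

`start of month` rewinds 2063-06-13 to 2063-06-01.
`weekday 4` advances to the next Thursday; 2063-06-01 is a Friday, so it moves forward to 2063-06-07.
Advancing 7 more days within June lands on 2063-06-14.

2063-06-14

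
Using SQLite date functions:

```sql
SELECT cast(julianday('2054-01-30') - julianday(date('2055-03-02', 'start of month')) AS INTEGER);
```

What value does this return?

-395

`start of month` rewinds 2055-03-02 to 2055-03-01.
1 day remains in January 2054 after the 30th (31 − 30).
Full months from February 2054 through February 2055 contribute their day counts.
Then 1 day into March 2055.
Total: 1 + 28 + 31 + 30 + 31 + 30 + 31 + 31 + 30 + 31 + 30 + 31 + 31 + 28 + 1 = 395.
The subtraction is earlier − later, so the result is −395 → -395.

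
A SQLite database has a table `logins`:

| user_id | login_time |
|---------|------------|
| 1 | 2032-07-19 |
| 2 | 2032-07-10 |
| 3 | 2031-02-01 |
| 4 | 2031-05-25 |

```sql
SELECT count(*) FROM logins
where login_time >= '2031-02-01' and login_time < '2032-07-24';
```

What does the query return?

Rows in [2031-02-01, 2032-07-24): 2032-07-19, 2032-07-10, 2031-02-01, 2031-05-25 → 4 rows.

4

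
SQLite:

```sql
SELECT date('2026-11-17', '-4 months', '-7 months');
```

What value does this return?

Adding -4 months to 2026-11-17 gives 2026-07-17.
Adding -7 months to 2026-07-17 gives 2025-12-17.

2025-12-17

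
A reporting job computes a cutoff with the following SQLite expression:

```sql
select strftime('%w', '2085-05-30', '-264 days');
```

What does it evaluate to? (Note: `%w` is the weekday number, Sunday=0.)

5

First apply '-264 days': 2085-05-30 → 2084-09-08.
2084-09-08 is a Friday; with Sunday=0 that is 5.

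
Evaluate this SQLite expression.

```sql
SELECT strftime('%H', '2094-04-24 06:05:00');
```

`%H` extracts the 2-digit hour (00-23): 06.

06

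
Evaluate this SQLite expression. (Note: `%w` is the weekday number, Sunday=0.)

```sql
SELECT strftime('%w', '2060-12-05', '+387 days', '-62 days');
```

3

First apply '+387 days', '-62 days': 2060-12-05 → 2061-10-26.
2061-10-26 is a Wednesday; with Sunday=0 that is 3.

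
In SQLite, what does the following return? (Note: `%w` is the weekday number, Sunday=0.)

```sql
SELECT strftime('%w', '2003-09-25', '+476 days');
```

4

First apply '+476 days': 2003-09-25 → 2005-01-13.
2005-01-13 is a Thursday; with Sunday=0 that is 4.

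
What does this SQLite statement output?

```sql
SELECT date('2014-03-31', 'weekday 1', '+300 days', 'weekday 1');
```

2015-01-26

`weekday 1` advances to the next Monday; 2014-03-31 is already a Monday, so it stays at 2014-03-31.
Applying '+300 days' to 2014-03-31: counting 300 days forward gives 2015-01-25.
`weekday 1` advances to the next Monday; 2015-01-25 is a Sunday, so it moves forward to 2015-01-26.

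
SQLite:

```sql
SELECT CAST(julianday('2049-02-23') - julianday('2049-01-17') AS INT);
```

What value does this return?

14 days remain in January 2049 after the 17th (31 − 17).
Then 23 days into February 2049.
Total: 14 + 23 = 37.

37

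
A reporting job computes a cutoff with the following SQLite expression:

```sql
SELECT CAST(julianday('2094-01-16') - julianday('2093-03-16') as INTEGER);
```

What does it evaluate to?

306

15 days remain in March 2093 after the 16th (31 − 16).
Full months from April 2093 through December 2093 contribute their day counts.
Then 16 days into January 2094.
Total: 15 + 30 + 31 + 30 + 31 + 31 + 30 + 31 + 30 + 31 + 16 = 306.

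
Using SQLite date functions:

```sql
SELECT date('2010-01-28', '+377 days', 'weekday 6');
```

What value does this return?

Applying '+377 days' to 2010-01-28: counting 377 days forward gives 2011-02-09.
`weekday 6` advances to the next Saturday; 2011-02-09 is a Wednesday, so it moves forward to 2011-02-12.

2011-02-12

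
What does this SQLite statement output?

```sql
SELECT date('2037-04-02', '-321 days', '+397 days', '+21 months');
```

Applying '-321 days' to 2037-04-02: counting 321 days back gives 2036-05-16.
Applying '+397 days' to 2036-05-16: counting 397 days forward gives 2037-06-17.
Adding +21 months to 2037-06-17 gives 2039-03-17.

2039-03-17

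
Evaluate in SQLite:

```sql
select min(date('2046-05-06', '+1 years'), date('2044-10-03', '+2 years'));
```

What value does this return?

date('2046-05-06', '+1 years') → 2047-05-06.
date('2044-10-03', '+2 years') → 2046-10-03.
Earlier of the two is 2046-10-03.

2046-10-03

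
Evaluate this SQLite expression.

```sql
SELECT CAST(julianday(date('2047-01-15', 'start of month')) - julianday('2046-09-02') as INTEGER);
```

`start of month` rewinds 2047-01-15 to 2047-01-01.
28 days remain in September 2046 after the 2nd (30 − 2).
October 2046: 31 days.
November 2046: 30 days.
December 2046: 31 days.
Then 1 day into January 2047.
Total: 28 + 31 + 30 + 31 + 1 = 121.

121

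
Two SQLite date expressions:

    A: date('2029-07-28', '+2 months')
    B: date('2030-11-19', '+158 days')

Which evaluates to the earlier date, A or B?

A

A = 2029-09-28.
B = 2031-04-26.
A is earlier.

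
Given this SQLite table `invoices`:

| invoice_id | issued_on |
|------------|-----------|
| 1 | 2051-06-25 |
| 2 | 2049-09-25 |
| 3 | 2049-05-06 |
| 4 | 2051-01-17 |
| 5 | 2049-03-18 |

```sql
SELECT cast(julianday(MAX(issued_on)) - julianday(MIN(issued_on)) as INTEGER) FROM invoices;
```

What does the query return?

829

MIN = 2049-03-18, MAX = 2051-06-25.
13 days remain in March 2049 after the 18th (31 − 18).
Full months from April 2049 through May 2051 contribute their day counts.
Then 25 days into June 2051.
Total: 13 + 30 + 31 + 30 + 31 + 31 + 30 + 31 + 30 + 31 + 31 + 28 + 31 + 30 + 31 + 30 + 31 + 31 + 30 + 31 + 30 + 31 + 31 + 28 + 31 + 30 + 31 + 25 = 829.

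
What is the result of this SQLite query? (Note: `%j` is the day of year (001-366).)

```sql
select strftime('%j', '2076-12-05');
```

Day-of-year for 2076-12-05: days since 2076-01-01 inclusive = 340, zero-padded to 340.

340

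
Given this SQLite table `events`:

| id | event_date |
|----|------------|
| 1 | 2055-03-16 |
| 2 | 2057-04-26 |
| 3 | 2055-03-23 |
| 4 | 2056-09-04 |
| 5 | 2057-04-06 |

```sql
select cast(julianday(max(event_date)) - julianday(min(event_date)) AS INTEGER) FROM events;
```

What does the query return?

772

MIN = 2055-03-16, MAX = 2057-04-26.
15 days remain in March 2055 after the 16th (31 − 16).
Full months from April 2055 through March 2057 contribute their day counts.
Then 26 days into April 2057.
Total: 15 + 30 + 31 + 30 + 31 + 31 + 30 + 31 + 30 + 31 + 31 + 29 + 31 + 30 + 31 + 30 + 31 + 31 + 30 + 31 + 30 + 31 + 31 + 28 + 31 + 26 = 772.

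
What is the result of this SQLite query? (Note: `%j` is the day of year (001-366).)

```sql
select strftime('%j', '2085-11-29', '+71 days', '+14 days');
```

First apply '+71 days', '+14 days': 2085-11-29 → 2086-02-22.
Day-of-year for 2086-02-22: days since 2086-01-01 inclusive = 53, zero-padded to 053.

053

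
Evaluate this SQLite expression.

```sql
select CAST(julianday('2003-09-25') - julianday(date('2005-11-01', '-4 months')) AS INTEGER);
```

-645

Adding -4 months to 2005-11-01 gives 2005-07-01.
5 days remain in September 2003 after the 25th (30 − 25).
Full months from October 2003 through June 2005 contribute their day counts.
Then 1 day into July 2005.
Total: 5 + 31 + 30 + 31 + 31 + 29 + 31 + 30 + 31 + 30 + 31 + 31 + 30 + 31 + 30 + 31 + 31 + 28 + 31 + 30 + 31 + 30 + 1 = 645.
The subtraction is earlier − later, so the result is −645 → -645.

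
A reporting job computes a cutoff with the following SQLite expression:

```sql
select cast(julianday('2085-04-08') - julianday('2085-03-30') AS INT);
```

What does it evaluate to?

1 day remains in March 2085 after the 30th (31 − 30).
Then 8 days into April 2085.
Total: 1 + 8 = 9.

9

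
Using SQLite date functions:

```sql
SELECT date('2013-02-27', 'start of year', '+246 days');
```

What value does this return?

`start of year` rewinds 2013-02-27 to 2013-01-01.
Applying '+246 days' to 2013-01-01: counting 246 days forward gives 2013-09-04.

2013-09-04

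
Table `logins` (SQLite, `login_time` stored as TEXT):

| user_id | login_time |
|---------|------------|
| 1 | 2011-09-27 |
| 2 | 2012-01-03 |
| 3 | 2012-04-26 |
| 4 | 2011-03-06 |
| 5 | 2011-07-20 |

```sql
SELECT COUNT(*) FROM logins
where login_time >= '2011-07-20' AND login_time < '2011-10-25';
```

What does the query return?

2

Rows in [2011-07-20, 2011-10-25): 2011-09-27, 2011-07-20 → 2 rows.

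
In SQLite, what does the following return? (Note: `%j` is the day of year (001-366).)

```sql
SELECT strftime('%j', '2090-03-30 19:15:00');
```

089

Day-of-year for 2090-03-30: days since 2090-01-01 inclusive = 89, zero-padded to 089.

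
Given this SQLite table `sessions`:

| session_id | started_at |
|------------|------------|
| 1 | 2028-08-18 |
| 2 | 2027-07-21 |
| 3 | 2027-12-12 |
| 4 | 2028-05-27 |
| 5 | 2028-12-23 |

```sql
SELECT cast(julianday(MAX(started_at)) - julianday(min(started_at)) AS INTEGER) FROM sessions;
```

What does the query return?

MIN = 2027-07-21, MAX = 2028-12-23.
10 days remain in July 2027 after the 21st (31 − 21).
Full months from August 2027 through November 2028 contribute their day counts.
Then 23 days into December 2028.
Total: 10 + 31 + 30 + 31 + 30 + 31 + 31 + 29 + 31 + 30 + 31 + 30 + 31 + 31 + 30 + 31 + 30 + 23 = 521.

521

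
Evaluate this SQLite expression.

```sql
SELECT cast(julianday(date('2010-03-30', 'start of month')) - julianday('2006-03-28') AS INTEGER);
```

1434

`start of month` rewinds 2010-03-30 to 2010-03-01.
3 days remain in March 2006 after the 28th (31 − 28).
Full months from April 2006 through February 2010 contribute their day counts.
Then 1 day into March 2010.
Total: 3 + 30 + 31 + 30 + 31 + 31 + 30 + 31 + 30 + 31 + 31 + 28 + 31 + 30 + 31 + 30 + 31 + 31 + 30 + 31 + 30 + 31 + 31 + 29 + 31 + 30 + 31 + 30 + 31 + 31 + 30 + 31 + 30 + 31 + 31 + 28 + 31 + 30 + 31 + 30 + 31 + 31 + 30 + 31 + 30 + 31 + 31 + 28 + 1 = 1434.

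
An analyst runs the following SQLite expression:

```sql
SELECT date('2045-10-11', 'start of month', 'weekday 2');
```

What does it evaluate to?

2045-10-03

`start of month` rewinds 2045-10-11 to 2045-10-01.
`weekday 2` advances to the next Tuesday; 2045-10-01 is a Sunday, so it moves forward to 2045-10-03.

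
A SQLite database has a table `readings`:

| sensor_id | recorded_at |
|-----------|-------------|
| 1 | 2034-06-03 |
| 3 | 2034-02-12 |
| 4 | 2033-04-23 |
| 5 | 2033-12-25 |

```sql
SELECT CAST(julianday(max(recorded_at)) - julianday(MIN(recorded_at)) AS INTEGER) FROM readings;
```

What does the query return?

MIN = 2033-04-23, MAX = 2034-06-03.
7 days remain in April 2033 after the 23rd (30 − 23).
Full months from May 2033 through May 2034 contribute their day counts.
Then 3 days into June 2034.
Total: 7 + 31 + 30 + 31 + 31 + 30 + 31 + 30 + 31 + 31 + 28 + 31 + 30 + 31 + 3 = 406.

406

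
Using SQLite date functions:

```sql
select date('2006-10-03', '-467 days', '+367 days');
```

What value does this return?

Applying '-467 days' to 2006-10-03: counting 467 days back gives 2005-06-23.
Applying '+367 days' to 2005-06-23: counting 367 days forward gives 2006-06-25.

2006-06-25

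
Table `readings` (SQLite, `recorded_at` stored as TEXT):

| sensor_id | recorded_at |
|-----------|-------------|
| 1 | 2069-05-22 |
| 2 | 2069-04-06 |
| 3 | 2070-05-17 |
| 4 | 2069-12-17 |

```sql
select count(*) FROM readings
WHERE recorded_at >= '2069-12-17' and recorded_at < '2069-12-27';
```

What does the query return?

1

Rows in [2069-12-17, 2069-12-27): 2069-12-17 → 1 row.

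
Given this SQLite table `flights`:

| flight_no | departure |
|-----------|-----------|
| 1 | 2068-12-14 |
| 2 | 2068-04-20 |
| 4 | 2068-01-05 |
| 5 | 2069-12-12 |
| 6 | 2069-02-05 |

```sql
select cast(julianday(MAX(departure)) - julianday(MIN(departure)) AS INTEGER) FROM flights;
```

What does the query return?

707

MIN = 2068-01-05, MAX = 2069-12-12.
26 days remain in January 2068 after the 5th (31 − 5).
Full months from February 2068 through November 2069 contribute their day counts.
Then 12 days into December 2069.
Total: 26 + 29 + 31 + 30 + 31 + 30 + 31 + 31 + 30 + 31 + 30 + 31 + 31 + 28 + 31 + 30 + 31 + 30 + 31 + 31 + 30 + 31 + 30 + 12 = 707.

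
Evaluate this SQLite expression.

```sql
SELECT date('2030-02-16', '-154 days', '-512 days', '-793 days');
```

Applying '-154 days' to 2030-02-16: counting 154 days back gives 2029-09-15.
Applying '-512 days' to 2029-09-15: counting 512 days back gives 2028-04-21.
Applying '-793 days' to 2028-04-21: counting 793 days back gives 2026-02-18.

2026-02-18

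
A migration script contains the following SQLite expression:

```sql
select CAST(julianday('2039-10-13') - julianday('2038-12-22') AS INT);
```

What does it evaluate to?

295

9 days remain in December 2038 after the 22nd (31 − 22).
Full months from January 2039 through September 2039 contribute their day counts.
Then 13 days into October 2039.
Total: 9 + 31 + 28 + 31 + 30 + 31 + 30 + 31 + 31 + 30 + 13 = 295.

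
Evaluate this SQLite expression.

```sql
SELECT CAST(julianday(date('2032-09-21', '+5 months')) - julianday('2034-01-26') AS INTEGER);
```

Adding +5 months to 2032-09-21 gives 2033-02-21.
7 days remain in February 2033 after the 21st (28 − 21).
Full months from March 2033 through December 2033 contribute their day counts.
Then 26 days into January 2034.
Total: 7 + 31 + 30 + 31 + 30 + 31 + 31 + 30 + 31 + 30 + 31 + 26 = 339.
The subtraction is earlier − later, so the result is −339 → -339.

-339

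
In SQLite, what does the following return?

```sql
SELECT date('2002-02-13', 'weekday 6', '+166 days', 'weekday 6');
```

2002-08-03

`weekday 6` advances to the next Saturday; 2002-02-13 is a Wednesday, so it moves forward to 2002-02-16.
Applying '+166 days' to 2002-02-16: counting 166 days forward gives 2002-08-01.
`weekday 6` advances to the next Saturday; 2002-08-01 is a Thursday, so it moves forward to 2002-08-03.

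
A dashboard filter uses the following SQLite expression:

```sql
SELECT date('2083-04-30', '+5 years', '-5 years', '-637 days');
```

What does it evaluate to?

2081-08-01

Adding +5 years to 2083-04-30 gives 2088-04-30.
Adding -5 years to 2088-04-30 gives 2083-04-30.
Applying '-637 days' to 2083-04-30: counting 637 days back gives 2081-08-01.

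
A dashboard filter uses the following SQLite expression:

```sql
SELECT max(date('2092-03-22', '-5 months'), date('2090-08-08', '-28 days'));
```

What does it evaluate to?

2091-10-22

date('2092-03-22', '-5 months') → 2091-10-22.
date('2090-08-08', '-28 days') → 2090-07-11.
Later of the two is 2091-10-22.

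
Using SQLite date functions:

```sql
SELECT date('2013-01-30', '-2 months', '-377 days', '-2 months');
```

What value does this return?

Adding -2 months to 2013-01-30 gives 2012-11-30.
Applying '-377 days' to 2012-11-30: counting 377 days back gives 2011-11-19.
Adding -2 months to 2011-11-19 gives 2011-09-19.

2011-09-19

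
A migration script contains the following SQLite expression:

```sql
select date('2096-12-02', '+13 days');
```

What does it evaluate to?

2096-12-15

Advancing 13 more days within December lands on 2096-12-15.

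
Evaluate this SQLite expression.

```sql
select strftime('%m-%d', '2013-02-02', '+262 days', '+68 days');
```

First apply '+262 days', '+68 days': 2013-02-02 → 2013-12-29.
`%m-%d` extracts the month-day: 12-29.

12-29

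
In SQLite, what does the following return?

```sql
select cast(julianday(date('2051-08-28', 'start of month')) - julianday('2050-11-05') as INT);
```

`start of month` rewinds 2051-08-28 to 2051-08-01.
25 days remain in November 2050 after the 5th (30 − 5).
Full months from December 2050 through July 2051 contribute their day counts.
Then 1 day into August 2051.
Total: 25 + 31 + 31 + 28 + 31 + 30 + 31 + 30 + 31 + 1 = 269.

269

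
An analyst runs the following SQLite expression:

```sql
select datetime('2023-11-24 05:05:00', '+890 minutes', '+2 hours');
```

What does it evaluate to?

2023-11-24 21:55:00

890 minutes = 14h 50m; +890 minutes from 2023-11-24 05:05:00 is 2023-11-24 19:55:00.
+2 hours from 2023-11-24 19:55:00 is 2023-11-24 21:55:00.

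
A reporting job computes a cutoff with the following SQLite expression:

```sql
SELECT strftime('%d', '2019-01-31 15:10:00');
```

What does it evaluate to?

`%d` extracts the 2-digit day of month: 31.

31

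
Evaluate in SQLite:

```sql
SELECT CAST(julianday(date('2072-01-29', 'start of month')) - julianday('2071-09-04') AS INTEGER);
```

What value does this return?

`start of month` rewinds 2072-01-29 to 2072-01-01.
26 days remain in September 2071 after the 4th (30 − 4).
October 2071: 31 days.
November 2071: 30 days.
December 2071: 31 days.
Then 1 day into January 2072.
Total: 26 + 31 + 30 + 31 + 1 = 119.

119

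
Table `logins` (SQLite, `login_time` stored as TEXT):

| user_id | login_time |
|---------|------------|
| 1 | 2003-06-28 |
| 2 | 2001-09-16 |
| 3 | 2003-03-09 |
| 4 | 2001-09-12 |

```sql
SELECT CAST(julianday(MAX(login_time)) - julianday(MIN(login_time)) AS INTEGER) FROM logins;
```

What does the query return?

MIN = 2001-09-12, MAX = 2003-06-28.
18 days remain in September 2001 after the 12th (30 − 12).
Full months from October 2001 through May 2003 contribute their day counts.
Then 28 days into June 2003.
Total: 18 + 31 + 30 + 31 + 31 + 28 + 31 + 30 + 31 + 30 + 31 + 31 + 30 + 31 + 30 + 31 + 31 + 28 + 31 + 30 + 31 + 28 = 654.

654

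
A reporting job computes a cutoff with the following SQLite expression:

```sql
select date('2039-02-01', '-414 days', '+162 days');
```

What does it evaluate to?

2038-05-25

Applying '-414 days' to 2039-02-01: counting 414 days back gives 2037-12-14.
Applying '+162 days' to 2037-12-14: counting 162 days forward gives 2038-05-25.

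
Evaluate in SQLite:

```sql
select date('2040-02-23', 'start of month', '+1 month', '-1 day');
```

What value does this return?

2040-02-29

`start of month` rewinds 2040-02-23 to 2040-02-01.
Adding +1 month to 2040-02-01 gives 2040-03-01.
Going back 1 day from 2040-03-01 reaches 2040-02-29 (last day of February, 29 days).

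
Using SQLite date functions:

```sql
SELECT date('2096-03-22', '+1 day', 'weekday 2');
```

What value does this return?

2096-03-27

Advancing 1 more day within March lands on 2096-03-23.
`weekday 2` advances to the next Tuesday; 2096-03-23 is a Friday, so it moves forward to 2096-03-27.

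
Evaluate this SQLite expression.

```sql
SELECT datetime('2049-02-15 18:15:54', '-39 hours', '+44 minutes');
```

2049-02-14 03:59:54

-39 hours from 2049-02-15 18:15:54 is 2049-02-14 03:15:54 (crosses midnight).
+44 minutes from 2049-02-14 03:15:54 is 2049-02-14 03:59:54.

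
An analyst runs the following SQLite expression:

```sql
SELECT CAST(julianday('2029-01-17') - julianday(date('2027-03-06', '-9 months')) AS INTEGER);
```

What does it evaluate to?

Adding -9 months to 2027-03-06 gives 2026-06-06.
24 days remain in June 2026 after the 6th (30 − 6).
Full months from July 2026 through December 2028 contribute their day counts.
Then 17 days into January 2029.
Total: 24 + 31 + 31 + 30 + 31 + 30 + 31 + 31 + 28 + 31 + 30 + 31 + 30 + 31 + 31 + 30 + 31 + 30 + 31 + 31 + 29 + 31 + 30 + 31 + 30 + 31 + 31 + 30 + 31 + 30 + 31 + 17 = 956.

956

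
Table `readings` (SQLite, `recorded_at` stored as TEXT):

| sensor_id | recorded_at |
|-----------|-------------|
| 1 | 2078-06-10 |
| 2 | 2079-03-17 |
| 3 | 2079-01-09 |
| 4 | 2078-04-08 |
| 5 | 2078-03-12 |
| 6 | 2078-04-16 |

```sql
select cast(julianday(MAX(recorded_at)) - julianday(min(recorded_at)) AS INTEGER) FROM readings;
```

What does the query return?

MIN = 2078-03-12, MAX = 2079-03-17.
19 days remain in March 2078 after the 12th (31 − 12).
Full months from April 2078 through February 2079 contribute their day counts.
Then 17 days into March 2079.
Total: 19 + 30 + 31 + 30 + 31 + 31 + 30 + 31 + 30 + 31 + 31 + 28 + 17 = 370.

370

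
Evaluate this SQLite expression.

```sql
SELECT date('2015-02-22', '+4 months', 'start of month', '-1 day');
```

2015-05-31

Adding +4 months to 2015-02-22 gives 2015-06-22.
`start of month` rewinds 2015-06-22 to 2015-06-01.
Going back 1 day from 2015-06-01 reaches 2015-05-31 (last day of May, 31 days).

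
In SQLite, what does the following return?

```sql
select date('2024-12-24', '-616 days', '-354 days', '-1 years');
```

Applying '-616 days' to 2024-12-24: counting 616 days back gives 2023-04-18.
Applying '-354 days' to 2023-04-18: counting 354 days back gives 2022-04-29.
Adding -1 year to 2022-04-29 gives 2021-04-29.

2021-04-29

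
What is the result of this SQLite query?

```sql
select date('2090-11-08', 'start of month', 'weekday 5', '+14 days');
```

`start of month` rewinds 2090-11-08 to 2090-11-01.
`weekday 5` advances to the next Friday; 2090-11-01 is a Wednesday, so it moves forward to 2090-11-03.
Advancing 14 more days within November lands on 2090-11-17.

2090-11-17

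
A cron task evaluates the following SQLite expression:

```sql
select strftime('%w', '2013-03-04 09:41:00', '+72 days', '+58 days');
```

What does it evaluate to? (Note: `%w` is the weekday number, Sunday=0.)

First apply '+72 days', '+58 days': 2013-03-04 09:41:00 → 2013-07-12 09:41:00.
2013-07-12 is a Friday; with Sunday=0 that is 5.

5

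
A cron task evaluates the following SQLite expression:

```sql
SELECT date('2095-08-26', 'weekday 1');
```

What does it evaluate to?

2095-08-29

`weekday 1` advances to the next Monday; 2095-08-26 is a Friday, so it moves forward to 2095-08-29.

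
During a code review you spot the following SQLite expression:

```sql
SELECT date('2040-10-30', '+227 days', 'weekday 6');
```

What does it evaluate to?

2041-06-15

Applying '+227 days' to 2040-10-30: counting 227 days forward gives 2041-06-14.
`weekday 6` advances to the next Saturday; 2041-06-14 is a Friday, so it moves forward to 2041-06-15.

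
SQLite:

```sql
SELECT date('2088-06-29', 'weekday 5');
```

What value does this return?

`weekday 5` advances to the next Friday; 2088-06-29 is a Tuesday, so it moves forward to 2088-07-02.

2088-07-02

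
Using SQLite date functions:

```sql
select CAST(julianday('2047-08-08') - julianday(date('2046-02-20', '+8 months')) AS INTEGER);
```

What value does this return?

Adding +8 months to 2046-02-20 gives 2046-10-20.
11 days remain in October 2046 after the 20th (31 − 20).
Full months from November 2046 through July 2047 contribute their day counts.
Then 8 days into August 2047.
Total: 11 + 30 + 31 + 31 + 28 + 31 + 30 + 31 + 30 + 31 + 8 = 292.

292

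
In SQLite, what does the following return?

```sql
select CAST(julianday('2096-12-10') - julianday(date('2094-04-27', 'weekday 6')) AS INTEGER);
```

954

`weekday 6` advances to the next Saturday; 2094-04-27 is a Tuesday, so it moves forward to 2094-05-01.
30 days remain in May 2094 after the 1st (31 − 1).
Full months from June 2094 through November 2096 contribute their day counts.
Then 10 days into December 2096.
Total: 30 + 30 + 31 + 31 + 30 + 31 + 30 + 31 + 31 + 28 + 31 + 30 + 31 + 30 + 31 + 31 + 30 + 31 + 30 + 31 + 31 + 29 + 31 + 30 + 31 + 30 + 31 + 31 + 30 + 31 + 30 + 10 = 954.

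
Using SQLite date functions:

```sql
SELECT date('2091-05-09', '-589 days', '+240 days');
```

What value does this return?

Applying '-589 days' to 2091-05-09: counting 589 days back gives 2089-09-27.
Applying '+240 days' to 2089-09-27: counting 240 days forward gives 2090-05-25.

2090-05-25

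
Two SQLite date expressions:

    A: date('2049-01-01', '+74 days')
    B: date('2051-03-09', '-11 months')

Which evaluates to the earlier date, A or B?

A

A = 2049-03-16.
B = 2050-04-09.
A is earlier.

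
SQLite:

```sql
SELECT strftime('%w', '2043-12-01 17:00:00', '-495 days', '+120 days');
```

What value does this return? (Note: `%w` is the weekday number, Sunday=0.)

5

First apply '-495 days', '+120 days': 2043-12-01 17:00:00 → 2042-11-21 17:00:00.
2042-11-21 is a Friday; with Sunday=0 that is 5.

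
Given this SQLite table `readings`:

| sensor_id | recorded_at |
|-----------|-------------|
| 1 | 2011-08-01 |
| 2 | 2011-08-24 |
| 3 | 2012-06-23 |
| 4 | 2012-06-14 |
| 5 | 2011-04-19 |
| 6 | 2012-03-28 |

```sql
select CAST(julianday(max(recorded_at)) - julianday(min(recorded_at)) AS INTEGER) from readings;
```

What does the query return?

431

MIN = 2011-04-19, MAX = 2012-06-23.
11 days remain in April 2011 after the 19th (30 − 19).
Full months from May 2011 through May 2012 contribute their day counts.
Then 23 days into June 2012.
Total: 11 + 31 + 30 + 31 + 31 + 30 + 31 + 30 + 31 + 31 + 29 + 31 + 30 + 31 + 23 = 431.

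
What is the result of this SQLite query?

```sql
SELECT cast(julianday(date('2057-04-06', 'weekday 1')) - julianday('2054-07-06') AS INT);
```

1008

`weekday 1` advances to the next Monday; 2057-04-06 is a Friday, so it moves forward to 2057-04-09.
25 days remain in July 2054 after the 6th (31 − 6).
Full months from August 2054 through March 2057 contribute their day counts.
Then 9 days into April 2057.
Total: 25 + 31 + 30 + 31 + 30 + 31 + 31 + 28 + 31 + 30 + 31 + 30 + 31 + 31 + 30 + 31 + 30 + 31 + 31 + 29 + 31 + 30 + 31 + 30 + 31 + 31 + 30 + 31 + 30 + 31 + 31 + 28 + 31 + 9 = 1008.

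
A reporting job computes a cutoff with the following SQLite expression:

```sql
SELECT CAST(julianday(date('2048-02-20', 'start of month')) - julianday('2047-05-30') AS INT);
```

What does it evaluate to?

247

`start of month` rewinds 2048-02-20 to 2048-02-01.
1 day remains in May 2047 after the 30th (31 − 30).
Full months from June 2047 through January 2048 contribute their day counts.
Then 1 day into February 2048.
Total: 1 + 30 + 31 + 31 + 30 + 31 + 30 + 31 + 31 + 1 = 247.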